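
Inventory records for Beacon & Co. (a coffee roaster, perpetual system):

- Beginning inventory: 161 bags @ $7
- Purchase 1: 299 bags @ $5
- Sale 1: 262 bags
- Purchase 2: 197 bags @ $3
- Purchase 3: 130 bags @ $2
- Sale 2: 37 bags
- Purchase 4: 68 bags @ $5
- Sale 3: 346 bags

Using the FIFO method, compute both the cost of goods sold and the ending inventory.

Sale 1 (262) [FIFO — oldest first]: 161 @ $7 + 101 @ $5 = $1,632
Sale 2 (37) [FIFO — oldest first]: 37 @ $5 = $185
Sale 3 (346) [FIFO — oldest first]: 161 @ $5 + 185 @ $3 = $1,360
Total COGS = $1,632 + $185 + $1,360 = $3,177
Ending inventory: 12 @ $3 + 130 @ $2 + 68 @ $5 = $636

COGS = $3,177; ending inventory = $636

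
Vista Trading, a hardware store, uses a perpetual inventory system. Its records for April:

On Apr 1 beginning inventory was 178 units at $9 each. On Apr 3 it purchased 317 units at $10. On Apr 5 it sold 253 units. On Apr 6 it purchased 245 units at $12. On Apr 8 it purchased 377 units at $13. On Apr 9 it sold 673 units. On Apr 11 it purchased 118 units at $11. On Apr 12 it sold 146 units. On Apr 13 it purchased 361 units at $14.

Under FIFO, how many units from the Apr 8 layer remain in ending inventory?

45

Apr 5, 253 sold [FIFO — oldest first]: 178 @ $9 + 75 @ $10 = $2,352
Apr 9, 673 sold [FIFO — oldest first]: 242 @ $10 + 245 @ $12 + 186 @ $13 = $7,778
Apr 12, 146 sold [FIFO — oldest first]: 146 @ $13 = $1,898
Total COGS = $2,352 + $7,778 + $1,898 = $12,028
Ending inventory: 45 @ $13 + 118 @ $11 + 361 @ $14 = $6,937
Check: goods available $18,965 = COGS $12,028 + ending $6,937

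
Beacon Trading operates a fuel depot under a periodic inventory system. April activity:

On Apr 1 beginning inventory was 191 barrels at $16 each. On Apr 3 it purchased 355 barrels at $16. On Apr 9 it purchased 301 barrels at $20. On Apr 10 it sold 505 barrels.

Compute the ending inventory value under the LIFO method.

Ending inventory = $5,472

Apr 10, 505 sold [LIFO — newest first]: 301 @ $20 + 204 @ $16 = $9,284
Ending inventory: 191 @ $16 + 151 @ $16 = $5,472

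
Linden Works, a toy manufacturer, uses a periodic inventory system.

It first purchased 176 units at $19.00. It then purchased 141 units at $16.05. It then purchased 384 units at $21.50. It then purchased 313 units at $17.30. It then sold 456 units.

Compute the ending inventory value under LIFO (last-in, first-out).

Sale 1 (456) [LIFO — newest first]: 313 @ $17.30 + 143 @ $21.50 = $8,489.40
Ending inventory: 176 @ $19.00 + 141 @ $16.05 + 241 @ $21.50 = $10,788.55

Ending inventory = $10,788.55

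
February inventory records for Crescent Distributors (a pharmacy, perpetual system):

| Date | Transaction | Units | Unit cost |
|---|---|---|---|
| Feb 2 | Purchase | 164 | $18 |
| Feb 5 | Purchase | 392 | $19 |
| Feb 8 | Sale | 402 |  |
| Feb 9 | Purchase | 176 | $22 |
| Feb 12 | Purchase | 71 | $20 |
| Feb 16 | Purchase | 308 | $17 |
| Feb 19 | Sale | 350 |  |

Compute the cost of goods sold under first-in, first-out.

Feb 8, 402 sold [FIFO — oldest first]: 164 @ $18 + 238 @ $19 = $7,474
Feb 19, 350 sold [FIFO — oldest first]: 154 @ $19 + 176 @ $22 + 20 @ $20 = $7,198
Total COGS = $7,474 + $7,198 = $14,672
Ending inventory: 51 @ $20 + 308 @ $17 = $6,256
Check: goods available $20,928 = COGS $14,672 + ending $6,256

COGS = $14,672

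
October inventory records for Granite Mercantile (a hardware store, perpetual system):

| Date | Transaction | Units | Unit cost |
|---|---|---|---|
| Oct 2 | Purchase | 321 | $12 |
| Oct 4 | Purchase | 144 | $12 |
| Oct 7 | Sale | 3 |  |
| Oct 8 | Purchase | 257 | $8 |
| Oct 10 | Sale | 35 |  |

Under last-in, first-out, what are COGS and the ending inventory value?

COGS = $316; ending inventory = $7,320

Oct 7, 3 sold [LIFO — newest first]: 3 @ $12 = $36
Oct 10, 35 sold [LIFO — newest first]: 35 @ $8 = $280
Total COGS = $36 + $280 = $316
Ending inventory: 321 @ $12 + 141 @ $12 + 222 @ $8 = $7,320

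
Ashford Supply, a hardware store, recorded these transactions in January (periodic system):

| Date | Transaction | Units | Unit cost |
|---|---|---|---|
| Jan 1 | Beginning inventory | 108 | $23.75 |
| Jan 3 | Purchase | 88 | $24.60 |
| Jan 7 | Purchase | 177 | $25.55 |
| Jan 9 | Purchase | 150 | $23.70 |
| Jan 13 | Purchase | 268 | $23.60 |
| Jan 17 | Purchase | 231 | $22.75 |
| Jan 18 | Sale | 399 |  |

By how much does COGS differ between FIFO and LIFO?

$648.30

FIFO COGS: 108 @ $23.75 + 88 @ $24.60 + 177 @ $25.55 + 26 @ $23.70 = $9,868.35
LIFO COGS: 231 @ $22.75 + 168 @ $23.60 = $9,220.05
Difference = |$9,868.35 − $9,220.05| = $648.30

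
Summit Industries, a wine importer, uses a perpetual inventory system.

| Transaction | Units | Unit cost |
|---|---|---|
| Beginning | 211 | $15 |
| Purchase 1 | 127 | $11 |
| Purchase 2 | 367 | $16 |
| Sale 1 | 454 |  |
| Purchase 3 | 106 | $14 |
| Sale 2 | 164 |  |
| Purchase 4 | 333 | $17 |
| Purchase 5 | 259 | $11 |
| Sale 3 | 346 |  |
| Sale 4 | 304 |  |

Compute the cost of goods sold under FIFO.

COGS = $18,943

Sale 1 (454) [FIFO — oldest first]: 211 @ $15 + 127 @ $11 + 116 @ $16 = $6,418
Sale 2 (164) [FIFO — oldest first]: 164 @ $16 = $2,624
Sale 3 (346) [FIFO — oldest first]: 87 @ $16 + 106 @ $14 + 153 @ $17 = $5,477
Sale 4 (304) [FIFO — oldest first]: 180 @ $17 + 124 @ $11 = $4,424
Total COGS = $6,418 + $2,624 + $5,477 + $4,424 = $18,943
Ending inventory: 135 @ $11 = $1,485
Check: goods available $20,428 = COGS $18,943 + ending $1,485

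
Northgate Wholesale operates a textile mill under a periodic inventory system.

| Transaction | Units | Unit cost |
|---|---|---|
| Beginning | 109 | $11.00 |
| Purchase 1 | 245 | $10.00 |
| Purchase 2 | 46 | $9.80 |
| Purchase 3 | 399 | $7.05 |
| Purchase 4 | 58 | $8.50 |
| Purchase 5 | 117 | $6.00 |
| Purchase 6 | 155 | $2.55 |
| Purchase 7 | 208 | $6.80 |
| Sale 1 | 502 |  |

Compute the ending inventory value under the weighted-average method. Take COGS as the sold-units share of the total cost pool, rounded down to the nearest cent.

Sale 1, sell 502: 502/1337 × $9,917.40 → $3,723.66
Ending inventory (cost pool remaining) = $6,193.74
Check: goods available $9,917.40 = COGS $3,723.66 + ending $6,193.74

Ending inventory = $6,193.74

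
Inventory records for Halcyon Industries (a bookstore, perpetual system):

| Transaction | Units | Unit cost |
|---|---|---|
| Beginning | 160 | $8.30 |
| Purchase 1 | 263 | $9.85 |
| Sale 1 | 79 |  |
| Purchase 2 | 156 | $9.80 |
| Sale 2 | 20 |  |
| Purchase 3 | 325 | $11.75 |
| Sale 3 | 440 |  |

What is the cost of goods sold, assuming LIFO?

Sale 1 (79) [LIFO — newest first]: 79 @ $9.85 = $778.15
Sale 2 (20) [LIFO — newest first]: 20 @ $9.80 = $196.00
Sale 3 (440) [LIFO — newest first]: 325 @ $11.75 + 115 @ $9.80 = $4,945.75
Total COGS = $778.15 + $196.00 + $4,945.75 = $5,919.90
Ending inventory: 160 @ $8.30 + 184 @ $9.85 + 21 @ $9.80 = $3,346.20

COGS = $5,919.90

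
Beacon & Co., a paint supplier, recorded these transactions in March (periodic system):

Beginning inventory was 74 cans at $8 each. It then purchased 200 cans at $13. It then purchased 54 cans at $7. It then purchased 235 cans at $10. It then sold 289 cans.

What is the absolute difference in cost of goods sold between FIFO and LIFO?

$569

FIFO COGS: 74 @ $8 + 200 @ $13 + 15 @ $7 = $3,297
LIFO COGS: 235 @ $10 + 54 @ $7 = $2,728
Difference = |$3,297 − $2,728| = $569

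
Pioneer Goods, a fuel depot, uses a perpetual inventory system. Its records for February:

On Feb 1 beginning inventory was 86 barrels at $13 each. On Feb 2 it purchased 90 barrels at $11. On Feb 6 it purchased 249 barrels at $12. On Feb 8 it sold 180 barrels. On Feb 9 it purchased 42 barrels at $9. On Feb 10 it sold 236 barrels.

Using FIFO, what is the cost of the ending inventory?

Feb 8, 180 sold [FIFO — oldest first]: 86 @ $13 + 90 @ $11 + 4 @ $12 = $2,156
Feb 10, 236 sold [FIFO — oldest first]: 236 @ $12 = $2,832
Total COGS = $2,156 + $2,832 = $4,988
Ending inventory: 9 @ $12 + 42 @ $9 = $486
Check: goods available $5,474 = COGS $4,988 + ending $486

Ending inventory = $486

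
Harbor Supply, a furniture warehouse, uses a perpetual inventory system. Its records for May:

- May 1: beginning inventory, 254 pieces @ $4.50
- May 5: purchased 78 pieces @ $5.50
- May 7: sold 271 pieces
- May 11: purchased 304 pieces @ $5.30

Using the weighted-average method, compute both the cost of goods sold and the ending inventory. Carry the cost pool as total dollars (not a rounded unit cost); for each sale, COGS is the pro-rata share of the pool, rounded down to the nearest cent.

COGS = $1,283.16; ending inventory = $1,900.04

After May 1: 254 on hand, pool $1,143.00 (≈ $4.5000 each)
After May 5: 332 on hand, pool $1,572.00 (≈ $4.7349 each)
May 7, sell 271: 271/332 × $1,572.00 → $1,283.16
After May 11: 365 on hand, pool $1,900.04 (≈ $5.2056 each)
Ending inventory (cost pool remaining) = $1,900.04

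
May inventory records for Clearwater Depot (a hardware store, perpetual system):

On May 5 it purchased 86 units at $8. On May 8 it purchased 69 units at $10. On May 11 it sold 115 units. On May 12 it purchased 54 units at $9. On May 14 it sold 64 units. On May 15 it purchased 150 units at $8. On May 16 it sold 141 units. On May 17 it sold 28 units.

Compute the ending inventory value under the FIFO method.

May 11, 115 sold [FIFO — oldest first]: 86 @ $8 + 29 @ $10 = $978
May 14, 64 sold [FIFO — oldest first]: 40 @ $10 + 24 @ $9 = $616
May 16, 141 sold [FIFO — oldest first]: 30 @ $9 + 111 @ $8 = $1,158
May 17, 28 sold [FIFO — oldest first]: 28 @ $8 = $224
Total COGS = $978 + $616 + $1,158 + $224 = $2,976
Ending inventory: 11 @ $8 = $88

Ending inventory = $88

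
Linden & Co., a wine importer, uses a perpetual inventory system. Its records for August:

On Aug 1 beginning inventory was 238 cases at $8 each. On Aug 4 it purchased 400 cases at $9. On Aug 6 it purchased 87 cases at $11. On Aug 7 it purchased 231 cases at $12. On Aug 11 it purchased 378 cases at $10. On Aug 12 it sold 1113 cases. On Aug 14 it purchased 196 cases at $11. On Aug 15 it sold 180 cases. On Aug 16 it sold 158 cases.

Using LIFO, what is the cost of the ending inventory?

Ending inventory = $632

Aug 12, 1113 sold [LIFO — newest first]: 378 @ $10 + 231 @ $12 + 87 @ $11 + 400 @ $9 + 17 @ $8 = $11,245
Aug 15, 180 sold [LIFO — newest first]: 180 @ $11 = $1,980
Aug 16, 158 sold [LIFO — newest first]: 16 @ $11 + 142 @ $8 = $1,312
Total COGS = $11,245 + $1,980 + $1,312 = $14,537
Ending inventory: 79 @ $8 = $632
Check: goods available $15,169 = COGS $14,537 + ending $632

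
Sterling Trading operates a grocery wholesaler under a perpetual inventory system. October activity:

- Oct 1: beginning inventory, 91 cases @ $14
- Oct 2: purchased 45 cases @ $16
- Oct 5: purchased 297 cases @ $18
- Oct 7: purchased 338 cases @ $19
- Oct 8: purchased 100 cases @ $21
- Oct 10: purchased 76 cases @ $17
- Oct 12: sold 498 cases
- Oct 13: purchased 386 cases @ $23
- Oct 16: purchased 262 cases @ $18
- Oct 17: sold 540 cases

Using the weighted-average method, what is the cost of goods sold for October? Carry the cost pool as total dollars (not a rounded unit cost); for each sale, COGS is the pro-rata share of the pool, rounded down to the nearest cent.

After Oct 1: 91 on hand, pool $1,274.00 (≈ $14.0000 each)
After Oct 2: 136 on hand, pool $1,994.00 (≈ $14.6618 each)
After Oct 5: 433 on hand, pool $7,340.00 (≈ $16.9515 each)
After Oct 7: 771 on hand, pool $13,762.00 (≈ $17.8495 each)
After Oct 8: 871 on hand, pool $15,862.00 (≈ $18.2113 each)
After Oct 10: 947 on hand, pool $17,154.00 (≈ $18.1140 each)
Oct 12, sell 498: 498/947 × $17,154.00 → $9,020.79
After Oct 13: 835 on hand, pool $17,011.21 (≈ $20.3727 each)
After Oct 16: 1097 on hand, pool $21,727.21 (≈ $19.8060 each)
Oct 17, sell 540: 540/1097 × $21,727.21 → $10,695.25
Total COGS = $9,020.79 + $10,695.25 = $19,716.04
Ending inventory (cost pool remaining) = $11,031.96
Check: goods available $30,748.00 = COGS $19,716.04 + ending $11,031.96

COGS = $19,716.04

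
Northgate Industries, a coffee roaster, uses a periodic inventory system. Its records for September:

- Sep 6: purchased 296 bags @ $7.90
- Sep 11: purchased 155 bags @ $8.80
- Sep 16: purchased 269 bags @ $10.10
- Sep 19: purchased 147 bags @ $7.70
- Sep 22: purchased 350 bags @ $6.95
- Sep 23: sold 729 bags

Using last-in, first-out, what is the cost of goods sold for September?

COGS = $5,907.60

Sep 23, 729 sold [LIFO — newest first]: 350 @ $6.95 + 147 @ $7.70 + 232 @ $10.10 = $5,907.60
Ending inventory: 296 @ $7.90 + 155 @ $8.80 + 37 @ $10.10 = $4,076.10
Check: goods available $9,983.70 = COGS $5,907.60 + ending $4,076.10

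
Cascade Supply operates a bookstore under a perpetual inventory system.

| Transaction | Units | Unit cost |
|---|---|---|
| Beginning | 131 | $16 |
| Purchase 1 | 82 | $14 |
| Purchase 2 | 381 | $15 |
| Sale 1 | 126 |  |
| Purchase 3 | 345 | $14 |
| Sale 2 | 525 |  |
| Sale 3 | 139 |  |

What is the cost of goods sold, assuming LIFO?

Sale 1 (126) [LIFO — newest first]: 126 @ $15 = $1,890
Sale 2 (525) [LIFO — newest first]: 345 @ $14 + 180 @ $15 = $7,530
Sale 3 (139) [LIFO — newest first]: 75 @ $15 + 64 @ $14 = $2,021
Total COGS = $1,890 + $7,530 + $2,021 = $11,441
Ending inventory: 131 @ $16 + 18 @ $14 = $2,348

COGS = $11,441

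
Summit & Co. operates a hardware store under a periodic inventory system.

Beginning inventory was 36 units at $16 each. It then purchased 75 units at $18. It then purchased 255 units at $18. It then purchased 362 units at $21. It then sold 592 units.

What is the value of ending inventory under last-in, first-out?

Ending inventory = $2,376

Sale 1 (592) [LIFO — newest first]: 362 @ $21 + 230 @ $18 = $11,742
Ending inventory: 36 @ $16 + 75 @ $18 + 25 @ $18 = $2,376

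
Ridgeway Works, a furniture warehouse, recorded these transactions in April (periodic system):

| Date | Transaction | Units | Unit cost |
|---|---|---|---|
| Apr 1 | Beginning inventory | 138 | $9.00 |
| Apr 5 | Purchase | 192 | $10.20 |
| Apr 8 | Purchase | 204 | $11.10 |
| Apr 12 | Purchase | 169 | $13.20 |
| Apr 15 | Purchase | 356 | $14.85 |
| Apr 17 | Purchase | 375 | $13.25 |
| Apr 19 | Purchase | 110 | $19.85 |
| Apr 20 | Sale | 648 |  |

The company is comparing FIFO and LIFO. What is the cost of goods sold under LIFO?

COGS = $9,572.80

FIFO COGS: 138 @ $9.00 + 192 @ $10.20 + 204 @ $11.10 + 114 @ $13.20 = $6,969.60
LIFO COGS: 110 @ $19.85 + 375 @ $13.25 + 163 @ $14.85 = $9,572.80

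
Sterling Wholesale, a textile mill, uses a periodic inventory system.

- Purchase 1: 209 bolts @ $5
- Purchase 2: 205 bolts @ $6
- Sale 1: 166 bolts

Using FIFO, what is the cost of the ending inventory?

Sale 1 (166) [FIFO — oldest first]: 166 @ $5 = $830
Ending inventory: 43 @ $5 + 205 @ $6 = $1,445

Ending inventory = $1,445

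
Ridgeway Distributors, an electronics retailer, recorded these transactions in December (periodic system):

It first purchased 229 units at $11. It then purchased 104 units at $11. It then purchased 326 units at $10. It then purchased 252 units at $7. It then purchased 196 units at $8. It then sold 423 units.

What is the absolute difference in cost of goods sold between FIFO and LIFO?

FIFO COGS: 229 @ $11 + 104 @ $11 + 90 @ $10 = $4,563
LIFO COGS: 196 @ $8 + 227 @ $7 = $3,157
Difference = |$4,563 − $3,157| = $1,406

$1,406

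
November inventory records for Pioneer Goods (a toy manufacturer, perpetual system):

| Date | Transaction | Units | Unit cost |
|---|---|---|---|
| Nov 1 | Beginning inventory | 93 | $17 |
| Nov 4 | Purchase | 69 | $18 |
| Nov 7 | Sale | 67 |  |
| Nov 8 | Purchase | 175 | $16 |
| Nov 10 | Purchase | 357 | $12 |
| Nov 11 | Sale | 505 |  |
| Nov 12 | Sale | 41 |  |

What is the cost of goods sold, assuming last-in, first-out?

Nov 7, 67 sold [LIFO — newest first]: 67 @ $18 = $1,206
Nov 11, 505 sold [LIFO — newest first]: 357 @ $12 + 148 @ $16 = $6,652
Nov 12, 41 sold [LIFO — newest first]: 27 @ $16 + 2 @ $18 + 12 @ $17 = $672
Total COGS = $1,206 + $6,652 + $672 = $8,530
Ending inventory: 81 @ $17 = $1,377

COGS = $8,530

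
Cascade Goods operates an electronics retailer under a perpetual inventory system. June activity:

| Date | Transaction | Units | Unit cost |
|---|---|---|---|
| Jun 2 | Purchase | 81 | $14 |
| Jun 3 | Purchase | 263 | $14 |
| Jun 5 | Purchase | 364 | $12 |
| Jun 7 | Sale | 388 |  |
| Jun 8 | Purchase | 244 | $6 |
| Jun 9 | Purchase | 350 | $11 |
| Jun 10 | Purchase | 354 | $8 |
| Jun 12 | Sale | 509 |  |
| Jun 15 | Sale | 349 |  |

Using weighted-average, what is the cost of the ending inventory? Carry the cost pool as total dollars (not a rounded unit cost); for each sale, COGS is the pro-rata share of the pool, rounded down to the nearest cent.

Ending inventory = $3,976.16

After Jun 2: 81 on hand, pool $1,134.00 (≈ $14.0000 each)
After Jun 3: 344 on hand, pool $4,816.00 (≈ $14.0000 each)
After Jun 5: 708 on hand, pool $9,184.00 (≈ $12.9718 each)
Jun 7, sell 388: 388/708 × $9,184.00 → $5,033.03
After Jun 8: 564 on hand, pool $5,614.97 (≈ $9.9556 each)
After Jun 9: 914 on hand, pool $9,464.97 (≈ $10.3555 each)
After Jun 10: 1268 on hand, pool $12,296.97 (≈ $9.6979 each)
Jun 12, sell 509: 509/1268 × $12,296.97 → $4,936.24
Jun 15, sell 349: 349/759 × $7,360.73 → $3,384.57
Total COGS = $5,033.03 + $4,936.24 + $3,384.57 = $13,353.84
Ending inventory (cost pool remaining) = $3,976.16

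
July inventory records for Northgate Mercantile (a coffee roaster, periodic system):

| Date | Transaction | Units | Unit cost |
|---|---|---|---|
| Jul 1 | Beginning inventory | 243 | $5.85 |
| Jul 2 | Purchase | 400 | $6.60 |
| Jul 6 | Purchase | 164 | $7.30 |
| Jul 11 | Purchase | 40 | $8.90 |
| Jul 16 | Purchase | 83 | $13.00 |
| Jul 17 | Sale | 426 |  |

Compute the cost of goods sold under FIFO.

COGS = $2,629.35

Jul 17, 426 sold [FIFO — oldest first]: 243 @ $5.85 + 183 @ $6.60 = $2,629.35
Ending inventory: 217 @ $6.60 + 164 @ $7.30 + 40 @ $8.90 + 83 @ $13.00 = $4,064.40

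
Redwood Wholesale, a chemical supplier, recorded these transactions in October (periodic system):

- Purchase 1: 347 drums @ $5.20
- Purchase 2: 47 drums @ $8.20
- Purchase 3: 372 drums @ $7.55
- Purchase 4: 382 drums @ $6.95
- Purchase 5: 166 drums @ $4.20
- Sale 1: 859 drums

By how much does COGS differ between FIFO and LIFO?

FIFO COGS: 347 @ $5.20 + 47 @ $8.20 + 372 @ $7.55 + 93 @ $6.95 = $5,644.75
LIFO COGS: 166 @ $4.20 + 382 @ $6.95 + 311 @ $7.55 = $5,700.15
Difference = |$5,644.75 − $5,700.15| = $55.40

$55.40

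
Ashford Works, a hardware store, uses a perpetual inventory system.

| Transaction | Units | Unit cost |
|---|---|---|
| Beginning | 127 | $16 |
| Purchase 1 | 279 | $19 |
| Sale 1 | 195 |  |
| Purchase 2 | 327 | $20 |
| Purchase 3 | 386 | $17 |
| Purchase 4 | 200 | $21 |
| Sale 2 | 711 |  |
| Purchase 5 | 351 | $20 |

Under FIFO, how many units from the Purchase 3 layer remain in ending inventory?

Sale 1 (195) [FIFO — oldest first]: 127 @ $16 + 68 @ $19 = $3,324
Sale 2 (711) [FIFO — oldest first]: 211 @ $19 + 327 @ $20 + 173 @ $17 = $13,490
Total COGS = $3,324 + $13,490 = $16,814
Ending inventory: 213 @ $17 + 200 @ $21 + 351 @ $20 = $14,841
Check: goods available $31,655 = COGS $16,814 + ending $14,841

213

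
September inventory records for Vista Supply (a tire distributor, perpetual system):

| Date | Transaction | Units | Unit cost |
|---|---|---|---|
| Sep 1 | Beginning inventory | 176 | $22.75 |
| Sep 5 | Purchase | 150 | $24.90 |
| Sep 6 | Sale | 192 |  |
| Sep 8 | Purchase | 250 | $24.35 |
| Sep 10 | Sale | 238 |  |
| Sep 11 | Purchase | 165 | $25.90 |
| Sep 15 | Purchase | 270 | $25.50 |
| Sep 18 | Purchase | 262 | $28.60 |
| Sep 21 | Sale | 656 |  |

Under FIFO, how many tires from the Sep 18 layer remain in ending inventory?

187

Sep 6, 192 sold [FIFO — oldest first]: 176 @ $22.75 + 16 @ $24.90 = $4,402.40
Sep 10, 238 sold [FIFO — oldest first]: 134 @ $24.90 + 104 @ $24.35 = $5,869.00
Sep 21, 656 sold [FIFO — oldest first]: 146 @ $24.35 + 165 @ $25.90 + 270 @ $25.50 + 75 @ $28.60 = $16,858.60
Total COGS = $4,402.40 + $5,869.00 + $16,858.60 = $27,130.00
Ending inventory: 187 @ $28.60 = $5,348.20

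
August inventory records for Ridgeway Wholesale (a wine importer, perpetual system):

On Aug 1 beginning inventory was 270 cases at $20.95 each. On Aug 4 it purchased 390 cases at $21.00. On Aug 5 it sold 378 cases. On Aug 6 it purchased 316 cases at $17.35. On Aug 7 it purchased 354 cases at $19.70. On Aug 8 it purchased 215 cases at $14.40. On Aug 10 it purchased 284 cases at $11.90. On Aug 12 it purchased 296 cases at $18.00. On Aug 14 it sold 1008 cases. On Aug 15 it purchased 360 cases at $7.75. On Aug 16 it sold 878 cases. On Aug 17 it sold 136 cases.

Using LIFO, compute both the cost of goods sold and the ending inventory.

COGS = $39,115.75; ending inventory = $1,780.75

Aug 5, 378 sold [LIFO — newest first]: 378 @ $21.00 = $7,938.00
Aug 14, 1008 sold [LIFO — newest first]: 296 @ $18.00 + 284 @ $11.90 + 215 @ $14.40 + 213 @ $19.70 = $15,999.70
Aug 16, 878 sold [LIFO — newest first]: 360 @ $7.75 + 141 @ $19.70 + 316 @ $17.35 + 12 @ $21.00 + 49 @ $20.95 = $12,328.85
Aug 17, 136 sold [LIFO — newest first]: 136 @ $20.95 = $2,849.20
Total COGS = $7,938.00 + $15,999.70 + $12,328.85 + $2,849.20 = $39,115.75
Ending inventory: 85 @ $20.95 = $1,780.75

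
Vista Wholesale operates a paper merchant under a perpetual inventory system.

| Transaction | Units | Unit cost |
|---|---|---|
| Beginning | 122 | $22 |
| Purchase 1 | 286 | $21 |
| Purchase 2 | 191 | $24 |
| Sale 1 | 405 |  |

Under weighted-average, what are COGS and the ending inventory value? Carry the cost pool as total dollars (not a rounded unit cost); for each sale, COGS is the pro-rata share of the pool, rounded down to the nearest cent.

COGS = $8,974.90; ending inventory = $4,299.10

After Beginning: 122 on hand, pool $2,684.00 (≈ $22.0000 each)
After Purchase 1: 408 on hand, pool $8,690.00 (≈ $21.2990 each)
After Purchase 2: 599 on hand, pool $13,274.00 (≈ $22.1603 each)
Sale 1, sell 405: 405/599 × $13,274.00 → $8,974.90
Ending inventory (cost pool remaining) = $4,299.10
Check: goods available $13,274.00 = COGS $8,974.90 + ending $4,299.10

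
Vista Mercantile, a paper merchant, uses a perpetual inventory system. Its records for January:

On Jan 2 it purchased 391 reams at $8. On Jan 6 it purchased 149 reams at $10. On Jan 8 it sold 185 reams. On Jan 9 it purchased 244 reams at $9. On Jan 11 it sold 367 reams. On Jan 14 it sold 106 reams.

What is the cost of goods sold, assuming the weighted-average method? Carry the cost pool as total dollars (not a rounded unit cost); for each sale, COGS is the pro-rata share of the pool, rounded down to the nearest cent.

After Jan 2: 391 on hand, pool $3,128.00 (≈ $8.0000 each)
After Jan 6: 540 on hand, pool $4,618.00 (≈ $8.5519 each)
Jan 8, sell 185: 185/540 × $4,618.00 → $1,582.09
After Jan 9: 599 on hand, pool $5,231.91 (≈ $8.7344 each)
Jan 11, sell 367: 367/599 × $5,231.91 → $3,205.52
Jan 14, sell 106: 106/232 × $2,026.39 → $925.85
Total COGS = $1,582.09 + $3,205.52 + $925.85 = $5,713.46
Ending inventory (cost pool remaining) = $1,100.54

COGS = $5,713.46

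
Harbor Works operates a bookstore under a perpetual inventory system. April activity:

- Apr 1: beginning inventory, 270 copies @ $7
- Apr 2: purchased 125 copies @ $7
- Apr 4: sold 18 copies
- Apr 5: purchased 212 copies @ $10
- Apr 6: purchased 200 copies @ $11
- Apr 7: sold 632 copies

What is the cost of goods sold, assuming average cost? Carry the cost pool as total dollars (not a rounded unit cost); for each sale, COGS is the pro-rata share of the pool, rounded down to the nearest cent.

After Apr 1: 270 on hand, pool $1,890.00 (≈ $7.0000 each)
After Apr 2: 395 on hand, pool $2,765.00 (≈ $7.0000 each)
Apr 4, sell 18: 18/395 × $2,765.00 → $126.00
After Apr 5: 589 on hand, pool $4,759.00 (≈ $8.0798 each)
After Apr 6: 789 on hand, pool $6,959.00 (≈ $8.8200 each)
Apr 7, sell 632: 632/789 × $6,959.00 → $5,574.25
Total COGS = $126.00 + $5,574.25 = $5,700.25
Ending inventory (cost pool remaining) = $1,384.75

COGS = $5,700.25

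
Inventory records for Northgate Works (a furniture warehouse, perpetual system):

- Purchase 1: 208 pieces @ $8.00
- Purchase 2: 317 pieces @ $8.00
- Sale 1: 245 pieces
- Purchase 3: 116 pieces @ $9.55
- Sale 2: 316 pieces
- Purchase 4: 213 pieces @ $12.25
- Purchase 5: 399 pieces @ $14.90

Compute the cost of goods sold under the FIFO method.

Sale 1 (245) [FIFO — oldest first]: 208 @ $8.00 + 37 @ $8.00 = $1,960.00
Sale 2 (316) [FIFO — oldest first]: 280 @ $8.00 + 36 @ $9.55 = $2,583.80
Total COGS = $1,960.00 + $2,583.80 = $4,543.80
Ending inventory: 80 @ $9.55 + 213 @ $12.25 + 399 @ $14.90 = $9,318.35

COGS = $4,543.80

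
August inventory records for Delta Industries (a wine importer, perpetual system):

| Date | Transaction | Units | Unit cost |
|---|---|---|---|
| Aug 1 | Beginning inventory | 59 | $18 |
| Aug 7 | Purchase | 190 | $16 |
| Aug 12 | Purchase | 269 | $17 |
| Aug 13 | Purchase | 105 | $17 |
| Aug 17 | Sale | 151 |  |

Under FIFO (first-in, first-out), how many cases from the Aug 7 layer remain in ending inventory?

98

Aug 17, 151 sold [FIFO — oldest first]: 59 @ $18 + 92 @ $16 = $2,534
Ending inventory: 98 @ $16 + 269 @ $17 + 105 @ $17 = $7,926
Check: goods available $10,460 = COGS $2,534 + ending $7,926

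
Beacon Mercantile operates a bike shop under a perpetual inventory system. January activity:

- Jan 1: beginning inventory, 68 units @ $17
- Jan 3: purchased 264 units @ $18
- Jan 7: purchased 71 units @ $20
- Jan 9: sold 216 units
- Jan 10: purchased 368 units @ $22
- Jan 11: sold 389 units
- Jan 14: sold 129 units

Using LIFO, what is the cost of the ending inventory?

Jan 9, 216 sold [LIFO — newest first]: 71 @ $20 + 145 @ $18 = $4,030
Jan 11, 389 sold [LIFO — newest first]: 368 @ $22 + 21 @ $18 = $8,474
Jan 14, 129 sold [LIFO — newest first]: 98 @ $18 + 31 @ $17 = $2,291
Total COGS = $4,030 + $8,474 + $2,291 = $14,795
Ending inventory: 37 @ $17 = $629
Check: goods available $15,424 = COGS $14,795 + ending $629

Ending inventory = $629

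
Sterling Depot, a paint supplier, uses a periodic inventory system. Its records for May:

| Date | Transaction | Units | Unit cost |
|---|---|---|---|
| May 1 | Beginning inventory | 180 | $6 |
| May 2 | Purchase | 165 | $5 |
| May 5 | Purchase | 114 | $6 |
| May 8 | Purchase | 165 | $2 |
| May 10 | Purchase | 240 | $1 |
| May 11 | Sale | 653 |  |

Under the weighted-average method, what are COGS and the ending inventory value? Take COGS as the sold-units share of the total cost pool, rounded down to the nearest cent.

May 11, sell 653: 653/864 × $3,159.00 → $2,387.53
Ending inventory (cost pool remaining) = $771.47
Check: goods available $3,159.00 = COGS $2,387.53 + ending $771.47

COGS = $2,387.53; ending inventory = $771.47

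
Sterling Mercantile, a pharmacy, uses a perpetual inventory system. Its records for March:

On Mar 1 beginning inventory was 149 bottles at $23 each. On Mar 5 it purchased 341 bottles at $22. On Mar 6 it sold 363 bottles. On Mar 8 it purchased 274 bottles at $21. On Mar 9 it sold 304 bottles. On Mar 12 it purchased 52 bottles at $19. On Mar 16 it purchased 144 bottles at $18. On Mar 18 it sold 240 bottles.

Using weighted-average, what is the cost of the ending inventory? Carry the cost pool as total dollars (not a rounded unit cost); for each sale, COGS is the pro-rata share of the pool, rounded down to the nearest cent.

Ending inventory = $1,023.30

After Mar 1: 149 on hand, pool $3,427.00 (≈ $23.0000 each)
After Mar 5: 490 on hand, pool $10,929.00 (≈ $22.3041 each)
Mar 6, sell 363: 363/490 × $10,929.00 → $8,096.38
After Mar 8: 401 on hand, pool $8,586.62 (≈ $21.4130 each)
Mar 9, sell 304: 304/401 × $8,586.62 → $6,509.55
After Mar 12: 149 on hand, pool $3,065.07 (≈ $20.5709 each)
After Mar 16: 293 on hand, pool $5,657.07 (≈ $19.3074 each)
Mar 18, sell 240: 240/293 × $5,657.07 → $4,633.77
Total COGS = $8,096.38 + $6,509.55 + $4,633.77 = $19,239.70
Ending inventory (cost pool remaining) = $1,023.30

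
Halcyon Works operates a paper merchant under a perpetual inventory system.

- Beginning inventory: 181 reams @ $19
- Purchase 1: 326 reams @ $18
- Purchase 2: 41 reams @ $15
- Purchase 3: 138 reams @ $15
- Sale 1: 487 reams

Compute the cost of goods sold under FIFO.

Sale 1 (487) [FIFO — oldest first]: 181 @ $19 + 306 @ $18 = $8,947
Ending inventory: 20 @ $18 + 41 @ $15 + 138 @ $15 = $3,045
Check: goods available $11,992 = COGS $8,947 + ending $3,045

COGS = $8,947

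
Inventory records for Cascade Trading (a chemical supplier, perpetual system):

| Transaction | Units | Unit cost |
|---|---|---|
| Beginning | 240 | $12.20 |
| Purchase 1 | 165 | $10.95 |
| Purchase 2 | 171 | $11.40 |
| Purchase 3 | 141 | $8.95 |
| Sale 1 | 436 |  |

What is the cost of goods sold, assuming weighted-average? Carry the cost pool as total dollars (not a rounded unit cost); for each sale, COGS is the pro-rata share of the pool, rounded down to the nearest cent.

COGS = $4,831.93

After Beginning: 240 on hand, pool $2,928.00 (≈ $12.2000 each)
After Purchase 1: 405 on hand, pool $4,734.75 (≈ $11.6907 each)
After Purchase 2: 576 on hand, pool $6,684.15 (≈ $11.6044 each)
After Purchase 3: 717 on hand, pool $7,946.10 (≈ $11.0824 each)
Sale 1, sell 436: 436/717 × $7,946.10 → $4,831.93
Ending inventory (cost pool remaining) = $3,114.17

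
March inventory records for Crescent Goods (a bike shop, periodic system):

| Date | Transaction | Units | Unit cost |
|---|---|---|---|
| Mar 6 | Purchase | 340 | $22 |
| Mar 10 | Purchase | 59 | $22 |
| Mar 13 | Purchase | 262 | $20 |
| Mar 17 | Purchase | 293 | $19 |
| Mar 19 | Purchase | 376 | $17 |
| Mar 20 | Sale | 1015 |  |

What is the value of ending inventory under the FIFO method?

Mar 20, 1015 sold [FIFO — oldest first]: 340 @ $22 + 59 @ $22 + 262 @ $20 + 293 @ $19 + 61 @ $17 = $20,622
Ending inventory: 315 @ $17 = $5,355

Ending inventory = $5,355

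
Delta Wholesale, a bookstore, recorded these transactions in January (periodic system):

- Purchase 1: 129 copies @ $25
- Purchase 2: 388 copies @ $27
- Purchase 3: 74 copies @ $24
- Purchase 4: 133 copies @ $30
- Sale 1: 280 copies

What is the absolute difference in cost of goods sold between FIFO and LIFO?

FIFO COGS: 129 @ $25 + 151 @ $27 = $7,302
LIFO COGS: 133 @ $30 + 74 @ $24 + 73 @ $27 = $7,737
Difference = |$7,302 − $7,737| = $435

$435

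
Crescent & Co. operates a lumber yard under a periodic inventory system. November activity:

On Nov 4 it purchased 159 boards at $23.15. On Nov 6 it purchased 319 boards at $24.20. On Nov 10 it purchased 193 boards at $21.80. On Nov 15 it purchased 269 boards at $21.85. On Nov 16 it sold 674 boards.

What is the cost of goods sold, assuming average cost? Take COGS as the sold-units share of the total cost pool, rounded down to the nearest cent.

COGS = $15,405.70

Nov 16, sell 674: 674/940 × $21,485.70 → $15,405.70
Ending inventory (cost pool remaining) = $6,080.00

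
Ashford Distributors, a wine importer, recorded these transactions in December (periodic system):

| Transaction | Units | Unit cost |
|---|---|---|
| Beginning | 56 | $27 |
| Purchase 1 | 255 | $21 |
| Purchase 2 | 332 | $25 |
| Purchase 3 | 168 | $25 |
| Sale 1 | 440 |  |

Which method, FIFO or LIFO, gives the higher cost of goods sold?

FIFO COGS: 56 @ $27 + 255 @ $21 + 129 @ $25 = $10,092
LIFO COGS: 168 @ $25 + 272 @ $25 = $11,000

LIFO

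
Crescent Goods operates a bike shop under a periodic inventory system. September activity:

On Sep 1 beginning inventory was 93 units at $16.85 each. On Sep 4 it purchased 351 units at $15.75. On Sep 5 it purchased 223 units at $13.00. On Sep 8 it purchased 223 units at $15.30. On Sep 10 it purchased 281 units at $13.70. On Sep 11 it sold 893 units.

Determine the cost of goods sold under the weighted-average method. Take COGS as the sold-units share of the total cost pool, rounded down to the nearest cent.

Sep 11, sell 893: 893/1171 × $17,255.90 → $13,159.28
Ending inventory (cost pool remaining) = $4,096.62
Check: goods available $17,255.90 = COGS $13,159.28 + ending $4,096.62

COGS = $13,159.28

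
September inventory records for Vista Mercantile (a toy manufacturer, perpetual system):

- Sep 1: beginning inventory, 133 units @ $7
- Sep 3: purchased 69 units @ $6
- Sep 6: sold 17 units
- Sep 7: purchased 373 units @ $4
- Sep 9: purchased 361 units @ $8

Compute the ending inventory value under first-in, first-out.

Sep 6, 17 sold [FIFO — oldest first]: 17 @ $7 = $119
Ending inventory: 116 @ $7 + 69 @ $6 + 373 @ $4 + 361 @ $8 = $5,606
Check: goods available $5,725 = COGS $119 + ending $5,606

Ending inventory = $5,606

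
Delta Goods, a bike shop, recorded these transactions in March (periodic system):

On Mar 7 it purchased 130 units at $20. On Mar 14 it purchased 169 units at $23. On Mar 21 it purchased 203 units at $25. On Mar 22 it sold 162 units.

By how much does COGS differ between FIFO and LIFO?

FIFO COGS: 130 @ $20 + 32 @ $23 = $3,336
LIFO COGS: 162 @ $25 = $4,050
Difference = |$3,336 − $4,050| = $714

$714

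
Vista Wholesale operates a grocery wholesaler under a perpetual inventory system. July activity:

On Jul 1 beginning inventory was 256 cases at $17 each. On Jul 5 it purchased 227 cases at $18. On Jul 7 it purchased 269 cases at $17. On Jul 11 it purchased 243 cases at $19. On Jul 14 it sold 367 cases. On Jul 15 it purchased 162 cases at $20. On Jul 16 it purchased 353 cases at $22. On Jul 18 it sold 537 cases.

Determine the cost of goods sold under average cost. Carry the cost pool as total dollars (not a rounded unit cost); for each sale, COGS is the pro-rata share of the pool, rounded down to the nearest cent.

After Jul 1: 256 on hand, pool $4,352.00 (≈ $17.0000 each)
After Jul 5: 483 on hand, pool $8,438.00 (≈ $17.4700 each)
After Jul 7: 752 on hand, pool $13,011.00 (≈ $17.3019 each)
After Jul 11: 995 on hand, pool $17,628.00 (≈ $17.7166 each)
Jul 14, sell 367: 367/995 × $17,628.00 → $6,501.98
After Jul 15: 790 on hand, pool $14,366.02 (≈ $18.1848 each)
After Jul 16: 1143 on hand, pool $22,132.02 (≈ $19.3631 each)
Jul 18, sell 537: 537/1143 × $22,132.02 → $10,397.98
Total COGS = $6,501.98 + $10,397.98 = $16,899.96
Ending inventory (cost pool remaining) = $11,734.04

COGS = $16,899.96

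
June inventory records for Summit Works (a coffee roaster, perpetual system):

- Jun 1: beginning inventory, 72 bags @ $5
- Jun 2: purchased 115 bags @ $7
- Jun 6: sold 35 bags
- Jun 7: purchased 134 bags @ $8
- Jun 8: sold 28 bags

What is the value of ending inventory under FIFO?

Jun 6, 35 sold [FIFO — oldest first]: 35 @ $5 = $175
Jun 8, 28 sold [FIFO — oldest first]: 28 @ $5 = $140
Total COGS = $175 + $140 = $315
Ending inventory: 9 @ $5 + 115 @ $7 + 134 @ $8 = $1,922
Check: goods available $2,237 = COGS $315 + ending $1,922

Ending inventory = $1,922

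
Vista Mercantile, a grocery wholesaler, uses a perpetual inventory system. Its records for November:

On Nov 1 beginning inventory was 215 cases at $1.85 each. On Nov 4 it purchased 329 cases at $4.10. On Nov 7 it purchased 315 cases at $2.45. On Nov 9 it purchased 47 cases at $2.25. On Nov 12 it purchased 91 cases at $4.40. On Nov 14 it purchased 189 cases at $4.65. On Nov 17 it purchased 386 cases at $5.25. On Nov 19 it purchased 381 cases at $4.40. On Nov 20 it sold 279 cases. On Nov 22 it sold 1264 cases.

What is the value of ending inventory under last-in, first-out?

Ending inventory = $1,197.25

Nov 20, 279 sold [LIFO — newest first]: 279 @ $4.40 = $1,227.60
Nov 22, 1264 sold [LIFO — newest first]: 102 @ $4.40 + 386 @ $5.25 + 189 @ $4.65 + 91 @ $4.40 + 47 @ $2.25 + 315 @ $2.45 + 134 @ $4.10 = $5,181.45
Total COGS = $1,227.60 + $5,181.45 = $6,409.05
Ending inventory: 215 @ $1.85 + 195 @ $4.10 = $1,197.25
Check: goods available $7,606.30 = COGS $6,409.05 + ending $1,197.25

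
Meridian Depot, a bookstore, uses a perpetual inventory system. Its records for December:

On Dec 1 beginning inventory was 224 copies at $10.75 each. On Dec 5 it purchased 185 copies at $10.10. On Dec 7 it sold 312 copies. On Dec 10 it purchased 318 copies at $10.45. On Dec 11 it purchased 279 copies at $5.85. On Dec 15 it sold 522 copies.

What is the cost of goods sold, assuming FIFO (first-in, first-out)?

Dec 7, 312 sold [FIFO — oldest first]: 224 @ $10.75 + 88 @ $10.10 = $3,296.80
Dec 15, 522 sold [FIFO — oldest first]: 97 @ $10.10 + 318 @ $10.45 + 107 @ $5.85 = $4,928.75
Total COGS = $3,296.80 + $4,928.75 = $8,225.55
Ending inventory: 172 @ $5.85 = $1,006.20

COGS = $8,225.55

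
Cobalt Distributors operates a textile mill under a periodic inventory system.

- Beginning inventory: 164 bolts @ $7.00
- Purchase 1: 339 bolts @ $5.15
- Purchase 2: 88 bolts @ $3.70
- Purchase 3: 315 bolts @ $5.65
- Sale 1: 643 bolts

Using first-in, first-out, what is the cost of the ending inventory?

Sale 1 (643) [FIFO — oldest first]: 164 @ $7.00 + 339 @ $5.15 + 88 @ $3.70 + 52 @ $5.65 = $3,513.25
Ending inventory: 263 @ $5.65 = $1,485.95
Check: goods available $4,999.20 = COGS $3,513.25 + ending $1,485.95

Ending inventory = $1,485.95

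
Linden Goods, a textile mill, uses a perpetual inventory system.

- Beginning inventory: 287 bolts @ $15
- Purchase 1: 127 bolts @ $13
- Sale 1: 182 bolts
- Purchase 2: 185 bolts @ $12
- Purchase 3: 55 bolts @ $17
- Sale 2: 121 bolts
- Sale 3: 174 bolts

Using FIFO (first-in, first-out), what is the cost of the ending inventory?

Sale 1 (182) [FIFO — oldest first]: 182 @ $15 = $2,730
Sale 2 (121) [FIFO — oldest first]: 105 @ $15 + 16 @ $13 = $1,783
Sale 3 (174) [FIFO — oldest first]: 111 @ $13 + 63 @ $12 = $2,199
Total COGS = $2,730 + $1,783 + $2,199 = $6,712
Ending inventory: 122 @ $12 + 55 @ $17 = $2,399

Ending inventory = $2,399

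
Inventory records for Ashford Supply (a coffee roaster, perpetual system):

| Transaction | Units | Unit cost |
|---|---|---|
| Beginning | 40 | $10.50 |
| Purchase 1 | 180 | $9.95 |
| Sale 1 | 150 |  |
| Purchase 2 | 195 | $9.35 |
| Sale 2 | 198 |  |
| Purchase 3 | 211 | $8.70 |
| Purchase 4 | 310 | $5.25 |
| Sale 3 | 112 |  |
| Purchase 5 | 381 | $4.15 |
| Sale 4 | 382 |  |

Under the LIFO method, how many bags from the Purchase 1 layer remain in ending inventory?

27

Sale 1 (150) [LIFO — newest first]: 150 @ $9.95 = $1,492.50
Sale 2 (198) [LIFO — newest first]: 195 @ $9.35 + 3 @ $9.95 = $1,853.10
Sale 3 (112) [LIFO — newest first]: 112 @ $5.25 = $588.00
Sale 4 (382) [LIFO — newest first]: 381 @ $4.15 + 1 @ $5.25 = $1,586.40
Total COGS = $1,492.50 + $1,853.10 + $588.00 + $1,586.40 = $5,520.00
Ending inventory: 40 @ $10.50 + 27 @ $9.95 + 211 @ $8.70 + 197 @ $5.25 = $3,558.60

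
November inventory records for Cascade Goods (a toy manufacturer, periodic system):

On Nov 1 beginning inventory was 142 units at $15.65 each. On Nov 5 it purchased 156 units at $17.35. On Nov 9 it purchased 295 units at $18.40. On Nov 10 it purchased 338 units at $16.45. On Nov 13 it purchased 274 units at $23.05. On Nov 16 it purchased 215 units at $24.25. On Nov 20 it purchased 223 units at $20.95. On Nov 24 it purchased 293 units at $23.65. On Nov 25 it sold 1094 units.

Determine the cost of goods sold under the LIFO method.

COGS = $24,594.80

Nov 25, 1094 sold [LIFO — newest first]: 293 @ $23.65 + 223 @ $20.95 + 215 @ $24.25 + 274 @ $23.05 + 89 @ $16.45 = $24,594.80
Ending inventory: 142 @ $15.65 + 156 @ $17.35 + 295 @ $18.40 + 249 @ $16.45 = $14,452.95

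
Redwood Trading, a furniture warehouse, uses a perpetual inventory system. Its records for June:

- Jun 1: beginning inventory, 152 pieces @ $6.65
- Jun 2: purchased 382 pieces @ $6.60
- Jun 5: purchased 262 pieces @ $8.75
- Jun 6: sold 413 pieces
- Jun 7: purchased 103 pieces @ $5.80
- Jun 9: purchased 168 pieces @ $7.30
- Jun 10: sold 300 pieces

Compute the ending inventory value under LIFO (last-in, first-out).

Jun 6, 413 sold [LIFO — newest first]: 262 @ $8.75 + 151 @ $6.60 = $3,289.10
Jun 10, 300 sold [LIFO — newest first]: 168 @ $7.30 + 103 @ $5.80 + 29 @ $6.60 = $2,015.20
Total COGS = $3,289.10 + $2,015.20 = $5,304.30
Ending inventory: 152 @ $6.65 + 202 @ $6.60 = $2,344.00

Ending inventory = $2,344.00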